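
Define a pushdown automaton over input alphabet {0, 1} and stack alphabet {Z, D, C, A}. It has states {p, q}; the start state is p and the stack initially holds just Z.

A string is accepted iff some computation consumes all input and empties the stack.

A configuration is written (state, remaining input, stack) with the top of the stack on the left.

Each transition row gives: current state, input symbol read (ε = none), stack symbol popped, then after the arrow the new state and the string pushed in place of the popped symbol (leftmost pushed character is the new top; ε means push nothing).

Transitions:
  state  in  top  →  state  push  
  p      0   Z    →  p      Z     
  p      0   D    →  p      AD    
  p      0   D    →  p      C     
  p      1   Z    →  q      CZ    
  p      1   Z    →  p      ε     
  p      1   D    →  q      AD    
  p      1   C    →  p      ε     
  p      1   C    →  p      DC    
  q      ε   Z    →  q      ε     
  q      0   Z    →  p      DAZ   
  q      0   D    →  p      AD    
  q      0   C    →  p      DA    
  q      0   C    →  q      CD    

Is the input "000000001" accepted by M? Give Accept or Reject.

One accepting computation: (p, 000000001, Z) ⊢ (p, 00000001, Z) ⊢ (p, 0000001, Z) ⊢ (p, 000001, Z) ⊢ (p, 00001, Z) ⊢ (p, 0001, Z) ⊢ (p, 001, Z) ⊢ (p, 01, Z) ⊢ (p, 1, Z) ⊢ (p, ε, ε)
All input consumed and the stack is empty.

Accept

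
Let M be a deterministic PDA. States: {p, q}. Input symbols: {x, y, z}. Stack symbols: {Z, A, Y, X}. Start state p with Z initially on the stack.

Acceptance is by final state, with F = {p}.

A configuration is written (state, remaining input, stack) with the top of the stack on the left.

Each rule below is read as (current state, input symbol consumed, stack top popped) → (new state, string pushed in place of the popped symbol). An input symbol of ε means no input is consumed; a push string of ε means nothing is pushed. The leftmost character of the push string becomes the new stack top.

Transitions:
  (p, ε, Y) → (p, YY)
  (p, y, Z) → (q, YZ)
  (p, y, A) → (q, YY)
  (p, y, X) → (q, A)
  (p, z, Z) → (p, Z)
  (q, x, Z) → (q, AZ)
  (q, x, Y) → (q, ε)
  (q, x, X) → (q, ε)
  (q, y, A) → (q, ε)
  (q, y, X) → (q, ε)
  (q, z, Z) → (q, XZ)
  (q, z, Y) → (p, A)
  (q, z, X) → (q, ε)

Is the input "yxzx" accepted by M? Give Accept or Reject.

Reject

(p, yxzx, Z) ⊢ (q, xzx, YZ) ⊢ (q, zx, Z) ⊢ (q, x, XZ) ⊢ (q, ε, Z)
All input consumed; state q ∉ F and no further ε-move applies.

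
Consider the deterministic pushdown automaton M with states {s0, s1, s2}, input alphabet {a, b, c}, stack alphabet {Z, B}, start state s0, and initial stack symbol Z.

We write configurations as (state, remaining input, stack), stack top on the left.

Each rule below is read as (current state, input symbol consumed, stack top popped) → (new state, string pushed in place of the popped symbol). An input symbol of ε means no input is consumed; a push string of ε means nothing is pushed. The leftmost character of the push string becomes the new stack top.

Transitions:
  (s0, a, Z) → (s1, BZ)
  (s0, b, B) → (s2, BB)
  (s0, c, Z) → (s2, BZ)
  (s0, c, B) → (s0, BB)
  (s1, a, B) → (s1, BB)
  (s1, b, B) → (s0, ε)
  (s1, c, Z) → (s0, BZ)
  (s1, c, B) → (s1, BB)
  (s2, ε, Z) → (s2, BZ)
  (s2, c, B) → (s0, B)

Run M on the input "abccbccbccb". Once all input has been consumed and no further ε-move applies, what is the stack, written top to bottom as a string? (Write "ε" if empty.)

BBBBBBZ

(s0, abccbccbccb, Z) ⊢ (s1, bccbccbccb, BZ) ⊢ (s0, ccbccbccb, Z) ⊢ (s2, cbccbccb, BZ) ⊢ (s0, bccbccb, BZ) ⊢ (s2, ccbccb, BBZ) ⊢ (s0, cbccb, BBZ) ⊢ (s0, bccb, BBBZ) ⊢ (s2, ccb, BBBBZ) ⊢ (s0, cb, BBBBZ) ⊢ (s0, b, BBBBBZ) ⊢ (s2, ε, BBBBBBZ)
All input consumed in state s2 with stack BBBBBBZ.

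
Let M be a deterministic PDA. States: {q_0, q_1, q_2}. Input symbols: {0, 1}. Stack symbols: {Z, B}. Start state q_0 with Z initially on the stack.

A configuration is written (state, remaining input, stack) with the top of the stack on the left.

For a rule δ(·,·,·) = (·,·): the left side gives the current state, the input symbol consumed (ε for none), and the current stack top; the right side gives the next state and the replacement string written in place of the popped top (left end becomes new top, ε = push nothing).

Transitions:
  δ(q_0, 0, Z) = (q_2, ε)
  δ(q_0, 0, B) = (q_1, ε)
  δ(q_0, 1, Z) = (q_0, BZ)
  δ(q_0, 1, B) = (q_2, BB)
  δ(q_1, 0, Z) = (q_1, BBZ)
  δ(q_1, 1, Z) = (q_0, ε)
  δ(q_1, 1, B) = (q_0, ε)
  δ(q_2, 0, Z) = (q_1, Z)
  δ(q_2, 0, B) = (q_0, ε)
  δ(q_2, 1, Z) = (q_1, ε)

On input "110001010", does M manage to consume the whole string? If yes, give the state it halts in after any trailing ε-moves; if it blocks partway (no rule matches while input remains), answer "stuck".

stuck

(q_0, 110001010, Z)
  read 1, top Z: go to q_0, push BZ → (q_0, 10001010, BZ)
  read 1, top B: go to q_2, push BB → (q_2, 0001010, BBZ)
  read 0, top B: go to q_0, push ε → (q_0, 001010, BZ)
  read 0, top B: go to q_1, push ε → (q_1, 01010, Z)
  read 0, top Z: go to q_1, push BBZ → (q_1, 1010, BBZ)
  read 1, top B: go to q_0, push ε → (q_0, 010, BZ)
  read 0, top B: go to q_1, push ε → (q_1, 10, Z)
  read 1, top Z: go to q_0, push ε → (q_0, 0, ε)
No transition for (q_0, 0, top ε); M blocks with input 0 remaining.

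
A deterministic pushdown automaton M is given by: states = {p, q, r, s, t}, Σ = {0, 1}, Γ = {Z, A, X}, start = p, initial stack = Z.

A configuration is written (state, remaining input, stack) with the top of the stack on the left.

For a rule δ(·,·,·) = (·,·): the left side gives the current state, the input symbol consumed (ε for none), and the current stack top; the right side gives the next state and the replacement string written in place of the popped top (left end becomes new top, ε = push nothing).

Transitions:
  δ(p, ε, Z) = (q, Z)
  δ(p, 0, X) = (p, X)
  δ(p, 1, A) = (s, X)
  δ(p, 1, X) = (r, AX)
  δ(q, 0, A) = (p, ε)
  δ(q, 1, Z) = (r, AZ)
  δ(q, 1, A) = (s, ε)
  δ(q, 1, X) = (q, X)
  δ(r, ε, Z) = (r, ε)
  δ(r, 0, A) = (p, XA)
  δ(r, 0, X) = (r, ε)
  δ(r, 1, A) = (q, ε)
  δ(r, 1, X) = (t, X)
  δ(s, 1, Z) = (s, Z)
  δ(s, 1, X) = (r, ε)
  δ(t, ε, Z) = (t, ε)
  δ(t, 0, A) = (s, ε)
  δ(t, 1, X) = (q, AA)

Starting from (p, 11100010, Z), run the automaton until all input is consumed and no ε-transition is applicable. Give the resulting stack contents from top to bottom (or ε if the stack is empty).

(p, 11100010, Z)
  ε-move, top Z: go to q, push Z → (q, 11100010, Z)
  read 1, top Z: go to r, push AZ → (r, 1100010, AZ)
  read 1, top A: go to q, push ε → (q, 100010, Z)
  read 1, top Z: go to r, push AZ → (r, 00010, AZ)
  read 0, top A: go to p, push XA → (p, 0010, XAZ)
  read 0, top X: go to p, push X → (p, 010, XAZ)
  read 0, top X: go to p, push X → (p, 10, XAZ)
  read 1, top X: go to r, push AX → (r, 0, AXAZ)
  read 0, top A: go to p, push XA → (p, ε, XAXAZ)
All input consumed in state p with stack XAXAZ.

XAXAZ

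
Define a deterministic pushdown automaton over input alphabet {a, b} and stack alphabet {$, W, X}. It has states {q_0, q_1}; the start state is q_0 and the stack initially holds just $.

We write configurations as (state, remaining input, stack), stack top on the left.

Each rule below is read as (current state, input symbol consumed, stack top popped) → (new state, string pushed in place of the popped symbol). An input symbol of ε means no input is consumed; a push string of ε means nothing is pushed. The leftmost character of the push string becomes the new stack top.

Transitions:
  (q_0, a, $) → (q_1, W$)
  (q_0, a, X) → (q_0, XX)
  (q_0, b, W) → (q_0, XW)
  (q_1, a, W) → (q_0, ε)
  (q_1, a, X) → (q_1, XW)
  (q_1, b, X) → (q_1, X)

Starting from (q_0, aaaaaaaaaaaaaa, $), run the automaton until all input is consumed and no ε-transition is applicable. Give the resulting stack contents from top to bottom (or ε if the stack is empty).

(q_0, aaaaaaaaaaaaaa, $)
  read a, top $: go to q_1, push W$ → (q_1, aaaaaaaaaaaaa, W$)
  read a, top W: go to q_0, push ε → (q_0, aaaaaaaaaaaa, $)
  read a, top $: go to q_1, push W$ → (q_1, aaaaaaaaaaa, W$)
  read a, top W: go to q_0, push ε → (q_0, aaaaaaaaaa, $)
  read a, top $: go to q_1, push W$ → (q_1, aaaaaaaaa, W$)
  read a, top W: go to q_0, push ε → (q_0, aaaaaaaa, $)
  read a, top $: go to q_1, push W$ → (q_1, aaaaaaa, W$)
  read a, top W: go to q_0, push ε → (q_0, aaaaaa, $)
  read a, top $: go to q_1, push W$ → (q_1, aaaaa, W$)
  read a, top W: go to q_0, push ε → (q_0, aaaa, $)
  read a, top $: go to q_1, push W$ → (q_1, aaa, W$)
  read a, top W: go to q_0, push ε → (q_0, aa, $)
  read a, top $: go to q_1, push W$ → (q_1, a, W$)
  read a, top W: go to q_0, push ε → (q_0, ε, $)
All input consumed in state q_0 with stack $.

$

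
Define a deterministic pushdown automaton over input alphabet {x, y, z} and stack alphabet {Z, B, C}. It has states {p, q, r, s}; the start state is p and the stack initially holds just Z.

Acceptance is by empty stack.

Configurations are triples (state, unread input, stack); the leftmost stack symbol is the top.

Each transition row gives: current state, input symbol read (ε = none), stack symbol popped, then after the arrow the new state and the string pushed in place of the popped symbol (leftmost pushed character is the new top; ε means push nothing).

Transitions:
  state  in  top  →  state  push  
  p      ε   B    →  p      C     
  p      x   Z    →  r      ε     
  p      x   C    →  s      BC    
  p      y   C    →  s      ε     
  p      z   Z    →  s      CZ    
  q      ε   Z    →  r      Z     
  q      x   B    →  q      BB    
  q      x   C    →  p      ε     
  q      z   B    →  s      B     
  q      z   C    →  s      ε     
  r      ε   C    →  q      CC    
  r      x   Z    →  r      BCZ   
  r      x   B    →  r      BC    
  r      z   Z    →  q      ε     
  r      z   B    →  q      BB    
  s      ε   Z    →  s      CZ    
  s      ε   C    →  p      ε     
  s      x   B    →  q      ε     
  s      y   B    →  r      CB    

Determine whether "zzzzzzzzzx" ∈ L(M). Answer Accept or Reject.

(p, zzzzzzzzzx, Z) ⊢ (s, zzzzzzzzx, CZ) ⊢ (p, zzzzzzzzx, Z) ⊢ (s, zzzzzzzx, CZ) ⊢ (p, zzzzzzzx, Z) ⊢ (s, zzzzzzx, CZ) ⊢ (p, zzzzzzx, Z) ⊢ (s, zzzzzx, CZ) ⊢ (p, zzzzzx, Z) ⊢ (s, zzzzx, CZ) ⊢ (p, zzzzx, Z) ⊢ (s, zzzx, CZ) ⊢ (p, zzzx, Z) ⊢ (s, zzx, CZ) ⊢ (p, zzx, Z) ⊢ (s, zx, CZ) ⊢ (p, zx, Z) ⊢ (s, x, CZ) ⊢ (p, x, Z) ⊢ (r, ε, ε)
All input consumed and the stack is empty.

Accept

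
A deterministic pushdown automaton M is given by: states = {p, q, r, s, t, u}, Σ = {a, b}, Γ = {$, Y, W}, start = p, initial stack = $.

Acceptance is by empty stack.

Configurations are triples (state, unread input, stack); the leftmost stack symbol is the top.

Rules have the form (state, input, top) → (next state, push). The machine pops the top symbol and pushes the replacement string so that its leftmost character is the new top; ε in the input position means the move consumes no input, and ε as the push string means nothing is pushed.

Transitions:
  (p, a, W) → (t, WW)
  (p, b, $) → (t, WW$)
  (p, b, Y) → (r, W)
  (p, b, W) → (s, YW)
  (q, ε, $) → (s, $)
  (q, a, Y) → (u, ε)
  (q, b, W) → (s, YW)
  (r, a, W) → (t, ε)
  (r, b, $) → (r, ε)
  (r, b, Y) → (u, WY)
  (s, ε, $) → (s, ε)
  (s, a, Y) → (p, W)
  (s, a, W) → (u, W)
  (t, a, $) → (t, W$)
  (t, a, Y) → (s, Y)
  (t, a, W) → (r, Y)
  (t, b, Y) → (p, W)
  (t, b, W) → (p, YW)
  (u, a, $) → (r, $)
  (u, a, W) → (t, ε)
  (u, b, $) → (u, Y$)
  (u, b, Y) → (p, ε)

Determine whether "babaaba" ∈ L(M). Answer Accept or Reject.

(p, babaaba, $)
  read b, top $: go to t, push WW$ → (t, abaaba, WW$)
  read a, top W: go to r, push Y → (r, baaba, YW$)
  read b, top Y: go to u, push WY → (u, aaba, WYW$)
  read a, top W: go to t, push ε → (t, aba, YW$)
  read a, top Y: go to s, push Y → (s, ba, YW$)
No transition applies at (s, ba, YW$); input not fully consumed.

Reject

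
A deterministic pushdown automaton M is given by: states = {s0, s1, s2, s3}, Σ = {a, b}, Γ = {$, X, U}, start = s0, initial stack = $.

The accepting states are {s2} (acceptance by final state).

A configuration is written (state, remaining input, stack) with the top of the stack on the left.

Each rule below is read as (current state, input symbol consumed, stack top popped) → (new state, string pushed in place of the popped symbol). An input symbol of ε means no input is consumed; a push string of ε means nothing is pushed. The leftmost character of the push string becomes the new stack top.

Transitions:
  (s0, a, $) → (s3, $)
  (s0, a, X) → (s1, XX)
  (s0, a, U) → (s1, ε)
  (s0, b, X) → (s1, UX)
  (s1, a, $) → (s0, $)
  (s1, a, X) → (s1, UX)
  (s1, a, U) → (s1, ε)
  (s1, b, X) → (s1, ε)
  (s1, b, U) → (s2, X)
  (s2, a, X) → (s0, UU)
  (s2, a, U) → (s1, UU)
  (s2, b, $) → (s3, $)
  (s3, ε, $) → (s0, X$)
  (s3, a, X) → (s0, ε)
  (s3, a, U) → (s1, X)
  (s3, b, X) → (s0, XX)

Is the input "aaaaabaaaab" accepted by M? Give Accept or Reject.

(s0, aaaaabaaaab, $)
  read a, top $: go to s3, push $ → (s3, aaaabaaaab, $)
  ε-move, top $: go to s0, push X$ → (s0, aaaabaaaab, X$)
  read a, top X: go to s1, push XX → (s1, aaabaaaab, XX$)
  read a, top X: go to s1, push UX → (s1, aabaaaab, UXX$)
  read a, top U: go to s1, push ε → (s1, abaaaab, XX$)
  read a, top X: go to s1, push UX → (s1, baaaab, UXX$)
  read b, top U: go to s2, push X → (s2, aaaab, XXX$)
  read a, top X: go to s0, push UU → (s0, aaab, UUXX$)
  read a, top U: go to s1, push ε → (s1, aab, UXX$)
  read a, top U: go to s1, push ε → (s1, ab, XX$)
  read a, top X: go to s1, push UX → (s1, b, UXX$)
  read b, top U: go to s2, push X → (s2, ε, XXX$)
All input consumed; state s2 ∈ F.

Accept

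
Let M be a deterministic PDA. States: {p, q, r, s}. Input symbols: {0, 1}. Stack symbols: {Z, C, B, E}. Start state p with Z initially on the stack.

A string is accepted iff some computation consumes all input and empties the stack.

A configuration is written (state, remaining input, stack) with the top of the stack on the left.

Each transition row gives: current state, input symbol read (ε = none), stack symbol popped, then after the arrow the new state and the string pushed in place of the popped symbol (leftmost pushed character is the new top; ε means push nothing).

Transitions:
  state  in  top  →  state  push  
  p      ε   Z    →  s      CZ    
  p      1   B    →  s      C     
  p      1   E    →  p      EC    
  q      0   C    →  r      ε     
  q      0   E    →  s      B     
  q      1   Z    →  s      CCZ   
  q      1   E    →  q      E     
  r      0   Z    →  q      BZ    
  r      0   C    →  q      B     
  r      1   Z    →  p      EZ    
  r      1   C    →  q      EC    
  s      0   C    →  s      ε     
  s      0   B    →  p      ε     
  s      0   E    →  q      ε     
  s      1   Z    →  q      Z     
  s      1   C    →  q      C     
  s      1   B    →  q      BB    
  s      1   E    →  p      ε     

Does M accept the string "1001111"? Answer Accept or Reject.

(p, 1001111, Z) ⊢ (s, 1001111, CZ) ⊢ (q, 001111, CZ) ⊢ (r, 01111, Z) ⊢ (q, 1111, BZ)
No transition applies at (q, 1111, BZ); input not fully consumed.

Reject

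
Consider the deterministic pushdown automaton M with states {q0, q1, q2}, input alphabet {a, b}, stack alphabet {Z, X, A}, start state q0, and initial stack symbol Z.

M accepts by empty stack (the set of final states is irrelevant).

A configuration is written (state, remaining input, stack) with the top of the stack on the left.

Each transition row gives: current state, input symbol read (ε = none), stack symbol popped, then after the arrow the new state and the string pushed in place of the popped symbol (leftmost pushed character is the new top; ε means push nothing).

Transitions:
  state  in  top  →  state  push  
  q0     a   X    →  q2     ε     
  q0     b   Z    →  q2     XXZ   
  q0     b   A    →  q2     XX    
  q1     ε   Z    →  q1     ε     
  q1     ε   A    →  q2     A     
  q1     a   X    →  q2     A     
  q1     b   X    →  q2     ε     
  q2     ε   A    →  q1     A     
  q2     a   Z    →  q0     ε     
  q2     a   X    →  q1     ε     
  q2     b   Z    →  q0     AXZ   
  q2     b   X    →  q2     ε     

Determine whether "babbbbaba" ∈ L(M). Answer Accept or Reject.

(q0, babbbbaba, Z)
  read b, top Z: go to q2, push XXZ → (q2, abbbbaba, XXZ)
  read a, top X: go to q1, push ε → (q1, bbbbaba, XZ)
  read b, top X: go to q2, push ε → (q2, bbbaba, Z)
  read b, top Z: go to q0, push AXZ → (q0, bbaba, AXZ)
  read b, top A: go to q2, push XX → (q2, baba, XXXZ)
  read b, top X: go to q2, push ε → (q2, aba, XXZ)
  read a, top X: go to q1, push ε → (q1, ba, XZ)
  read b, top X: go to q2, push ε → (q2, a, Z)
  read a, top Z: go to q0, push ε → (q0, ε, ε)
All input consumed and the stack is empty.

Accept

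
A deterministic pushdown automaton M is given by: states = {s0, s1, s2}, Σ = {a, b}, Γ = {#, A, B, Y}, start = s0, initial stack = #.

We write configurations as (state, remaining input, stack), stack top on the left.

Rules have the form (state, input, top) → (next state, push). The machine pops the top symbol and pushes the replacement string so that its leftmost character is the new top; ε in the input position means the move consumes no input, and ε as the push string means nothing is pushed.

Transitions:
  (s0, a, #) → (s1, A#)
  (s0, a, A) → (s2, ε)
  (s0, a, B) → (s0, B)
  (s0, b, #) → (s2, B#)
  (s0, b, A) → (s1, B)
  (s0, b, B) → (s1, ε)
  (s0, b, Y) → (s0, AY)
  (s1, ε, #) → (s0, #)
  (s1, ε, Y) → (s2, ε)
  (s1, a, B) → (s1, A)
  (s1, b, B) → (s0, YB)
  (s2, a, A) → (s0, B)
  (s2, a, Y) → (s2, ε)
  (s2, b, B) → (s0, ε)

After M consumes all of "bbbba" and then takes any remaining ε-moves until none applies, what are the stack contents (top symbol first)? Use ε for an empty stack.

(s0, bbbba, #)
  read b, top #: go to s2, push B# → (s2, bbba, B#)
  read b, top B: go to s0, push ε → (s0, bba, #)
  read b, top #: go to s2, push B# → (s2, ba, B#)
  read b, top B: go to s0, push ε → (s0, a, #)
  read a, top #: go to s1, push A# → (s1, ε, A#)
All input consumed in state s1 with stack A#.

A#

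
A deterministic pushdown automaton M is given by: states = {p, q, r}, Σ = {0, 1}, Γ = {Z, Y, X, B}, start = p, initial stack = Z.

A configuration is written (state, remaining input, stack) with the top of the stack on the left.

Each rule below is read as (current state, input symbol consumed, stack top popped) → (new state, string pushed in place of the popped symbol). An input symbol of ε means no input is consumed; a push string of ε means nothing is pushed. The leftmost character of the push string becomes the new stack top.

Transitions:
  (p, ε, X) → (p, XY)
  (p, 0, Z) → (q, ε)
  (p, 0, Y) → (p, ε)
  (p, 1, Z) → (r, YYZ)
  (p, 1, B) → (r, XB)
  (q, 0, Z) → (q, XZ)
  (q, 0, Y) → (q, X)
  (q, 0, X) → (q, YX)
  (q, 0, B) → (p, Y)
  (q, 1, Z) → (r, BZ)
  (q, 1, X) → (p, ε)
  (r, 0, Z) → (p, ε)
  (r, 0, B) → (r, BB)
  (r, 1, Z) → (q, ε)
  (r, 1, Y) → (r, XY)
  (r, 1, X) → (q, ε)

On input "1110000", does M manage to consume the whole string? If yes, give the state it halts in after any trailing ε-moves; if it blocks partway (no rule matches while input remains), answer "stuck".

q

(p, 1110000, Z) ⊢ (r, 110000, YYZ) ⊢ (r, 10000, XYYZ) ⊢ (q, 0000, YYZ) ⊢ (q, 000, XYZ) ⊢ (q, 00, YXYZ) ⊢ (q, 0, XXYZ) ⊢ (q, ε, YXXYZ)
All input consumed; M is in state q.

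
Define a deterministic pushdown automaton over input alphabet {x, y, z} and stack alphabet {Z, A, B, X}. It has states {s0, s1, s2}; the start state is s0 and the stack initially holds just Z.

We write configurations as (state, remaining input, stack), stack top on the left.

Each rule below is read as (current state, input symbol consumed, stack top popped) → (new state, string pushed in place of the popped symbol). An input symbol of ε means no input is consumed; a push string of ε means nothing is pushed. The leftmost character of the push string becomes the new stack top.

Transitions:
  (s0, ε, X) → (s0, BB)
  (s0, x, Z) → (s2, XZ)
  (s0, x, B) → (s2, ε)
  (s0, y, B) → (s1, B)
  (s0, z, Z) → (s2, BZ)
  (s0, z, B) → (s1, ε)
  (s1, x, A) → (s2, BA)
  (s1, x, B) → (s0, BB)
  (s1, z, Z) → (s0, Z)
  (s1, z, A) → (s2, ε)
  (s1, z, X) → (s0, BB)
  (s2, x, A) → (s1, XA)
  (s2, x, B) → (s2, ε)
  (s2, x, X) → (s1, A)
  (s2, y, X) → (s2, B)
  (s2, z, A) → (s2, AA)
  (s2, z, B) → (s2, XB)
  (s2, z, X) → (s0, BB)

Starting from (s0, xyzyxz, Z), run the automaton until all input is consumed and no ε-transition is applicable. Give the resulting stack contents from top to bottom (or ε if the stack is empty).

XBZ

(s0, xyzyxz, Z)
  read x, top Z: go to s2, push XZ → (s2, yzyxz, XZ)
  read y, top X: go to s2, push B → (s2, zyxz, BZ)
  read z, top B: go to s2, push XB → (s2, yxz, XBZ)
  read y, top X: go to s2, push B → (s2, xz, BBZ)
  read x, top B: go to s2, push ε → (s2, z, BZ)
  read z, top B: go to s2, push XB → (s2, ε, XBZ)
All input consumed in state s2 with stack XBZ.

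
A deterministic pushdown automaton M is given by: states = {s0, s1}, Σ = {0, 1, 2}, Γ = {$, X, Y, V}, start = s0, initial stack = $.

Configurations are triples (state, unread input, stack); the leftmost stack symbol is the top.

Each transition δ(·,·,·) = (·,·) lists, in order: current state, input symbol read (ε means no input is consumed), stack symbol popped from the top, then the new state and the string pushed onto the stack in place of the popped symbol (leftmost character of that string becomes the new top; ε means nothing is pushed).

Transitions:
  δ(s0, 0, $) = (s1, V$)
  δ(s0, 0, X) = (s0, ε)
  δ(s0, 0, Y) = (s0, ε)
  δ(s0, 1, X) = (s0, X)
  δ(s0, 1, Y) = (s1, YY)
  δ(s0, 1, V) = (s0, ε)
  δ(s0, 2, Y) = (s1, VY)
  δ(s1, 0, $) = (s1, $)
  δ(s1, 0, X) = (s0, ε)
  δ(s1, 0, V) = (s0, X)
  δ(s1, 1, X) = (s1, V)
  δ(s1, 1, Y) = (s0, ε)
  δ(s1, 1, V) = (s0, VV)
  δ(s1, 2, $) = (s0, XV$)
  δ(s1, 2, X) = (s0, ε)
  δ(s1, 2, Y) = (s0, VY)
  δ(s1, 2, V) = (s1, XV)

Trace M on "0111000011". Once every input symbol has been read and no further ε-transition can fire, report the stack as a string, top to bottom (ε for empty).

(s0, 0111000011, $)
  read 0, top $: go to s1, push V$ → (s1, 111000011, V$)
  read 1, top V: go to s0, push VV → (s0, 11000011, VV$)
  read 1, top V: go to s0, push ε → (s0, 1000011, V$)
  read 1, top V: go to s0, push ε → (s0, 000011, $)
  read 0, top $: go to s1, push V$ → (s1, 00011, V$)
  read 0, top V: go to s0, push X → (s0, 0011, X$)
  read 0, top X: go to s0, push ε → (s0, 011, $)
  read 0, top $: go to s1, push V$ → (s1, 11, V$)
  read 1, top V: go to s0, push VV → (s0, 1, VV$)
  read 1, top V: go to s0, push ε → (s0, ε, V$)
All input consumed in state s0 with stack V$.

V$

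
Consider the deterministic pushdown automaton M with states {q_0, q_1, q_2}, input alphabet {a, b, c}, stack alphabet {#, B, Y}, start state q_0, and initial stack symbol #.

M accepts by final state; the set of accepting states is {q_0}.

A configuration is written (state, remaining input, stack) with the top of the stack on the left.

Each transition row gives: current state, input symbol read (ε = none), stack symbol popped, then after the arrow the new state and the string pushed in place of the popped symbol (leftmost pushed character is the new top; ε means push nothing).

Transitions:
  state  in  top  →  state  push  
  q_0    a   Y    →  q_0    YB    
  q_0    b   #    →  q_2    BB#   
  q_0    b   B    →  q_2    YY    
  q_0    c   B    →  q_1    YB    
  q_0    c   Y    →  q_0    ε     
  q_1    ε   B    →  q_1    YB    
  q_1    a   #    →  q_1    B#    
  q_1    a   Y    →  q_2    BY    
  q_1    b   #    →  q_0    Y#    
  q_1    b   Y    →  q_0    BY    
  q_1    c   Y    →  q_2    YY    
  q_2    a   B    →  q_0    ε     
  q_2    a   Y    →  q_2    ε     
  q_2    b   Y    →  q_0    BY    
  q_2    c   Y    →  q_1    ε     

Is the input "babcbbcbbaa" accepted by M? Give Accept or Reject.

(q_0, babcbbcbbaa, #)
  read b, top #: go to q_2, push BB# → (q_2, abcbbcbbaa, BB#)
  read a, top B: go to q_0, push ε → (q_0, bcbbcbbaa, B#)
  read b, top B: go to q_2, push YY → (q_2, cbbcbbaa, YY#)
  read c, top Y: go to q_1, push ε → (q_1, bbcbbaa, Y#)
  read b, top Y: go to q_0, push BY → (q_0, bcbbaa, BY#)
  read b, top B: go to q_2, push YY → (q_2, cbbaa, YYY#)
  read c, top Y: go to q_1, push ε → (q_1, bbaa, YY#)
  read b, top Y: go to q_0, push BY → (q_0, baa, BYY#)
  read b, top B: go to q_2, push YY → (q_2, aa, YYYY#)
  read a, top Y: go to q_2, push ε → (q_2, a, YYY#)
  read a, top Y: go to q_2, push ε → (q_2, ε, YY#)
All input consumed; state q_2 ∉ F and no further ε-move applies.

Reject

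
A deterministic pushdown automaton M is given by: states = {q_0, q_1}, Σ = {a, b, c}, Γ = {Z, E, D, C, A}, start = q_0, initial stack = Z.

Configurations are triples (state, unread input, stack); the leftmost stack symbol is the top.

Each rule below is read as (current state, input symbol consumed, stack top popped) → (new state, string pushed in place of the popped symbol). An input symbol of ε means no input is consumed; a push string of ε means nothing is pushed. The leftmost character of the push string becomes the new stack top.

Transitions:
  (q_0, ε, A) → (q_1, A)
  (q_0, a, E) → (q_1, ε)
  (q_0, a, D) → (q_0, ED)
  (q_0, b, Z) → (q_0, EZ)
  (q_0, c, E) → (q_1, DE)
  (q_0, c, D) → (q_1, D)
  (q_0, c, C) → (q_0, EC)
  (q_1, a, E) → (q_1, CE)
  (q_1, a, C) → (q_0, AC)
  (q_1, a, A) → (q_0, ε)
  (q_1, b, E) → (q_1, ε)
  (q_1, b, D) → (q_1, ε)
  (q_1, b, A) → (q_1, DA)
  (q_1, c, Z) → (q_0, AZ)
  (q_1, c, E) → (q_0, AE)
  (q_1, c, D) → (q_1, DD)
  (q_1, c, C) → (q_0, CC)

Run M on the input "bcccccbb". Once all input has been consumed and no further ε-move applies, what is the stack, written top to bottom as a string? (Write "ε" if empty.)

DDDEZ

(q_0, bcccccbb, Z) ⊢ (q_0, cccccbb, EZ) ⊢ (q_1, ccccbb, DEZ) ⊢ (q_1, cccbb, DDEZ) ⊢ (q_1, ccbb, DDDEZ) ⊢ (q_1, cbb, DDDDEZ) ⊢ (q_1, bb, DDDDDEZ) ⊢ (q_1, b, DDDDEZ) ⊢ (q_1, ε, DDDEZ)
All input consumed in state q_1 with stack DDDEZ.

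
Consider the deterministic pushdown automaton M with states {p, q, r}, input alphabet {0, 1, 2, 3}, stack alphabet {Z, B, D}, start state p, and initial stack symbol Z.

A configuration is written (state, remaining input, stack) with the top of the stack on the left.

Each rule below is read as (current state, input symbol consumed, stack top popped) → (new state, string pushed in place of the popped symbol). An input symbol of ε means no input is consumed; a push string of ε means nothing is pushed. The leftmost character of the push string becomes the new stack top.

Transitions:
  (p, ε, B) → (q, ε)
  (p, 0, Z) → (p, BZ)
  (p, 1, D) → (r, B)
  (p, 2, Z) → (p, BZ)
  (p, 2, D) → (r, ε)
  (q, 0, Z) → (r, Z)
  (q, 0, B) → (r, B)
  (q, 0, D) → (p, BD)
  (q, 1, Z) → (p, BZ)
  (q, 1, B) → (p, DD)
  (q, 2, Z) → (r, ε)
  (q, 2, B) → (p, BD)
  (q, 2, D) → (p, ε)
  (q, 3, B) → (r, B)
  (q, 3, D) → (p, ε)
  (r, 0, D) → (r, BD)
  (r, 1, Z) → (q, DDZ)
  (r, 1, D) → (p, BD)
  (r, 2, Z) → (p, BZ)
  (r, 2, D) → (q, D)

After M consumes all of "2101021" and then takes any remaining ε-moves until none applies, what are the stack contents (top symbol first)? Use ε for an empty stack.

(p, 2101021, Z) ⊢ (p, 101021, BZ) ⊢ (q, 101021, Z) ⊢ (p, 01021, BZ) ⊢ (q, 01021, Z) ⊢ (r, 1021, Z) ⊢ (q, 021, DDZ) ⊢ (p, 21, BDDZ) ⊢ (q, 21, DDZ) ⊢ (p, 1, DZ) ⊢ (r, ε, BZ)
All input consumed in state r with stack BZ.

BZ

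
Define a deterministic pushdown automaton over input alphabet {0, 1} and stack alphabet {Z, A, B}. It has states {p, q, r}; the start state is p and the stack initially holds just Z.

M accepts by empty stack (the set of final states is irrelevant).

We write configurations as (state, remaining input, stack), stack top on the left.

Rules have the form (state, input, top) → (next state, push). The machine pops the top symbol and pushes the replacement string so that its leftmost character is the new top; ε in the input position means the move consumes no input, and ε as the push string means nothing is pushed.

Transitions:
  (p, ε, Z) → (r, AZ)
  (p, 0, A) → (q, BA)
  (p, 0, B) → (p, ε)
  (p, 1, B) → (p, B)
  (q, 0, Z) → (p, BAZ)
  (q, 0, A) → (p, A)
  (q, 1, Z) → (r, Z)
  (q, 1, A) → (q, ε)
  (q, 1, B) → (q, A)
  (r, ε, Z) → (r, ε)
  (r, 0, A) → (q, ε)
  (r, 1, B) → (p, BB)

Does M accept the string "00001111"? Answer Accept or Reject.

Accept

(p, 00001111, Z)
  ε-move, top Z: go to r, push AZ → (r, 00001111, AZ)
  read 0, top A: go to q, push ε → (q, 0001111, Z)
  read 0, top Z: go to p, push BAZ → (p, 001111, BAZ)
  read 0, top B: go to p, push ε → (p, 01111, AZ)
  read 0, top A: go to q, push BA → (q, 1111, BAZ)
  read 1, top B: go to q, push A → (q, 111, AAZ)
  read 1, top A: go to q, push ε → (q, 11, AZ)
  read 1, top A: go to q, push ε → (q, 1, Z)
  read 1, top Z: go to r, push Z → (r, ε, Z)
  ε-move, top Z: go to r, push ε → (r, ε, ε)
All input consumed and the stack is empty.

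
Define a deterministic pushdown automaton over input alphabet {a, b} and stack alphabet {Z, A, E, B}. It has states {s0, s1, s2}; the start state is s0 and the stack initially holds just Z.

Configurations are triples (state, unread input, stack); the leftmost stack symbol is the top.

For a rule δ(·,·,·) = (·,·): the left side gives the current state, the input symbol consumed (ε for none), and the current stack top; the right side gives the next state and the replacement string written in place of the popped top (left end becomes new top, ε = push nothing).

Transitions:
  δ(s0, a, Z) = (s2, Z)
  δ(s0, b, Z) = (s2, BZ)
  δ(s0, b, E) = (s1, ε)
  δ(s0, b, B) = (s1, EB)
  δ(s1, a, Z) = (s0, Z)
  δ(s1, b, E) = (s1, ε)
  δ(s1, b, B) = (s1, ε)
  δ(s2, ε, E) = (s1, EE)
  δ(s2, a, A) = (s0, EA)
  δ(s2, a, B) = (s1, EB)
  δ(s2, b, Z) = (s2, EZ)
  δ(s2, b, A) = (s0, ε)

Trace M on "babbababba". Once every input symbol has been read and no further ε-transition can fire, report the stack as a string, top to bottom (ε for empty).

Z

(s0, babbababba, Z)
  read b, top Z: go to s2, push BZ → (s2, abbababba, BZ)
  read a, top B: go to s1, push EB → (s1, bbababba, EBZ)
  read b, top E: go to s1, push ε → (s1, bababba, BZ)
  read b, top B: go to s1, push ε → (s1, ababba, Z)
  read a, top Z: go to s0, push Z → (s0, babba, Z)
  read b, top Z: go to s2, push BZ → (s2, abba, BZ)
  read a, top B: go to s1, push EB → (s1, bba, EBZ)
  read b, top E: go to s1, push ε → (s1, ba, BZ)
  read b, top B: go to s1, push ε → (s1, a, Z)
  read a, top Z: go to s0, push Z → (s0, ε, Z)
All input consumed in state s0 with stack Z.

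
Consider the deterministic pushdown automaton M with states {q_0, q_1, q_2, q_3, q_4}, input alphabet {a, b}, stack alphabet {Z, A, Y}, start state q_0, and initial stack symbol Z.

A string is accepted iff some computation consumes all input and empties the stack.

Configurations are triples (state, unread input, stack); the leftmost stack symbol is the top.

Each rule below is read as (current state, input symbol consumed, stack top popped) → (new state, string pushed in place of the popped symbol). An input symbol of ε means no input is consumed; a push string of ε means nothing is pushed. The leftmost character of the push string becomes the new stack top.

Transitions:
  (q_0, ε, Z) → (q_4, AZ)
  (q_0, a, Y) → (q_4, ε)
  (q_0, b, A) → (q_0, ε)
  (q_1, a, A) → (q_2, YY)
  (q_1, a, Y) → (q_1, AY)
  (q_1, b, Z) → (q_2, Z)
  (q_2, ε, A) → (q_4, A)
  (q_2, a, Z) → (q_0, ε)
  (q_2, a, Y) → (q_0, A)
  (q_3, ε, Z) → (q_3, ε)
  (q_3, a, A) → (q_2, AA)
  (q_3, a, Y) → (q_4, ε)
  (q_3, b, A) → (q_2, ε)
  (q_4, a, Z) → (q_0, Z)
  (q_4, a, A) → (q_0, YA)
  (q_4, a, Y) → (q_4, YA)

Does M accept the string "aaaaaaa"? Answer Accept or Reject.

Reject

(q_0, aaaaaaa, Z) ⊢ (q_4, aaaaaaa, AZ) ⊢ (q_0, aaaaaa, YAZ) ⊢ (q_4, aaaaa, AZ) ⊢ (q_0, aaaa, YAZ) ⊢ (q_4, aaa, AZ) ⊢ (q_0, aa, YAZ) ⊢ (q_4, a, AZ) ⊢ (q_0, ε, YAZ)
All input consumed; stack is YAZ, not empty, and no further ε-move applies.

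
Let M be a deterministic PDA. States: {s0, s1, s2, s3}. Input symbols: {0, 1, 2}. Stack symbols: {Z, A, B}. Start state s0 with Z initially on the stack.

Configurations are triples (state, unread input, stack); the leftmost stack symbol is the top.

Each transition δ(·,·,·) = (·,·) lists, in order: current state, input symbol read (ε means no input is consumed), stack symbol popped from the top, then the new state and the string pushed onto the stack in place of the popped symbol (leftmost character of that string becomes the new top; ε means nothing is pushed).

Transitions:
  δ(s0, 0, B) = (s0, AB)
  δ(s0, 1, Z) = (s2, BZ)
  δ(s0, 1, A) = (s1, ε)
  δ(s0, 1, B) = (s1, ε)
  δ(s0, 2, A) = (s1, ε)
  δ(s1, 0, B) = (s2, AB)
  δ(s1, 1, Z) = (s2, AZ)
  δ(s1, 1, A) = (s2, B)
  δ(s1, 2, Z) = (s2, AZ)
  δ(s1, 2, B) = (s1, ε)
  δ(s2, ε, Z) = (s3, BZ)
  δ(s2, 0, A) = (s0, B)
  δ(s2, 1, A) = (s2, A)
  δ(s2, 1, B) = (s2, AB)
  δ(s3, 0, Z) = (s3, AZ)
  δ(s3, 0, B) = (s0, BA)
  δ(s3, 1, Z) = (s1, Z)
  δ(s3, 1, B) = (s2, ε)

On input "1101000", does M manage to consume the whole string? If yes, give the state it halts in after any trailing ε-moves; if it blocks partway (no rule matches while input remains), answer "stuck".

s0

(s0, 1101000, Z)
  read 1, top Z: go to s2, push BZ → (s2, 101000, BZ)
  read 1, top B: go to s2, push AB → (s2, 01000, ABZ)
  read 0, top A: go to s0, push B → (s0, 1000, BBZ)
  read 1, top B: go to s1, push ε → (s1, 000, BZ)
  read 0, top B: go to s2, push AB → (s2, 00, ABZ)
  read 0, top A: go to s0, push B → (s0, 0, BBZ)
  read 0, top B: go to s0, push AB → (s0, ε, ABBZ)
All input consumed; M is in state s0.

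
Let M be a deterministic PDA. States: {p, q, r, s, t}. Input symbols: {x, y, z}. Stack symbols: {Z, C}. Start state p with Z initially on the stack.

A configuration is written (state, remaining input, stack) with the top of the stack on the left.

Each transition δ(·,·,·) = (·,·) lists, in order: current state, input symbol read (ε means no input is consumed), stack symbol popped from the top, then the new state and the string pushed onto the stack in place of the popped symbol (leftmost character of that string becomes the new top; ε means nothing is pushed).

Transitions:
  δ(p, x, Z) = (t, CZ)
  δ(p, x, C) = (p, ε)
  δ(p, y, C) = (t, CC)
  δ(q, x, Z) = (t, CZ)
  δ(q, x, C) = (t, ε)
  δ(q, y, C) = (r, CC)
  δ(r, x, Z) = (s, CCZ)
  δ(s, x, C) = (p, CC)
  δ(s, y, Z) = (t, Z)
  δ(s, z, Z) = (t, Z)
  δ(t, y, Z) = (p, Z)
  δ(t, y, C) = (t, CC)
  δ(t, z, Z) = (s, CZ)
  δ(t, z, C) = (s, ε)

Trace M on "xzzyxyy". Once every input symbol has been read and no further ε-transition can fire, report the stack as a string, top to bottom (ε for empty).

(p, xzzyxyy, Z)
  read x, top Z: go to t, push CZ → (t, zzyxyy, CZ)
  read z, top C: go to s, push ε → (s, zyxyy, Z)
  read z, top Z: go to t, push Z → (t, yxyy, Z)
  read y, top Z: go to p, push Z → (p, xyy, Z)
  read x, top Z: go to t, push CZ → (t, yy, CZ)
  read y, top C: go to t, push CC → (t, y, CCZ)
  read y, top C: go to t, push CC → (t, ε, CCCZ)
All input consumed in state t with stack CCCZ.

CCCZ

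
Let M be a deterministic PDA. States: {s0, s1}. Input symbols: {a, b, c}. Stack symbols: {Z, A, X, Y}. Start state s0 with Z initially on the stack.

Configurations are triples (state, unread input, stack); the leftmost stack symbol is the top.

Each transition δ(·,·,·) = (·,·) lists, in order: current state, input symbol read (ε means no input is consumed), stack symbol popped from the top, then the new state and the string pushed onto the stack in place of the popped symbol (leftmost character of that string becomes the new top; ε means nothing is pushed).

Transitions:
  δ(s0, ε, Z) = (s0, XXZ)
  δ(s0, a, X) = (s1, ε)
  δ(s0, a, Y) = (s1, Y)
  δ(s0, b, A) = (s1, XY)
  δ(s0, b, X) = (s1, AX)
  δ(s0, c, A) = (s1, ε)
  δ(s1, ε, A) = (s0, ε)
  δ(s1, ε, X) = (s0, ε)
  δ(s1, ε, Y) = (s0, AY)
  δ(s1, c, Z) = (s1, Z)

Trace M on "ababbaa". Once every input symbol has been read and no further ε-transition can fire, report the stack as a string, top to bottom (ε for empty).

(s0, ababbaa, Z) ⊢ (s0, ababbaa, XXZ) ⊢ (s1, babbaa, XZ) ⊢ (s0, babbaa, Z) ⊢ (s0, babbaa, XXZ) ⊢ (s1, abbaa, AXXZ) ⊢ (s0, abbaa, XXZ) ⊢ (s1, bbaa, XZ) ⊢ (s0, bbaa, Z) ⊢ (s0, bbaa, XXZ) ⊢ (s1, baa, AXXZ) ⊢ (s0, baa, XXZ) ⊢ (s1, aa, AXXZ) ⊢ (s0, aa, XXZ) ⊢ (s1, a, XZ) ⊢ (s0, a, Z) ⊢ (s0, a, XXZ) ⊢ (s1, ε, XZ) ⊢ (s0, ε, Z) ⊢ (s0, ε, XXZ)
All input consumed in state s0 with stack XXZ.

XXZ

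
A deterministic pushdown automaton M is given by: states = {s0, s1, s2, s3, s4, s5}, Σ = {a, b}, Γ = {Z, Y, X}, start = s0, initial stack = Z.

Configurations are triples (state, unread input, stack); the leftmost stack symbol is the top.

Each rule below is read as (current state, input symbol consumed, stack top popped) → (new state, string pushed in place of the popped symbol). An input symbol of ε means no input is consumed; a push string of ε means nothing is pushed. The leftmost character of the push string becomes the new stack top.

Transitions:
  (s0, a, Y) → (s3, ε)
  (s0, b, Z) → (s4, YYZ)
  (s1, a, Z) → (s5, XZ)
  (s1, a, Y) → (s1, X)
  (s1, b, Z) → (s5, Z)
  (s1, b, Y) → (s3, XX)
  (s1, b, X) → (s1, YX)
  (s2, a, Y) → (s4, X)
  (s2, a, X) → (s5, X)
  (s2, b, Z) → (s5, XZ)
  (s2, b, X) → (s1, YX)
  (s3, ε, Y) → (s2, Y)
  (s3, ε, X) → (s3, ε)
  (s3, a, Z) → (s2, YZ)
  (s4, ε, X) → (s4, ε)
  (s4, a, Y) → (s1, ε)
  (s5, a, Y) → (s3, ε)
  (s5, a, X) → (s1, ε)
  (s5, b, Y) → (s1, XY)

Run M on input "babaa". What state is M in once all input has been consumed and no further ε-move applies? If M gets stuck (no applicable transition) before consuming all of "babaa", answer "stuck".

s4

(s0, babaa, Z)
  read b, top Z: go to s4, push YYZ → (s4, abaa, YYZ)
  read a, top Y: go to s1, push ε → (s1, baa, YZ)
  read b, top Y: go to s3, push XX → (s3, aa, XXZ)
  ε-move, top X: go to s3, push ε → (s3, aa, XZ)
  ε-move, top X: go to s3, push ε → (s3, aa, Z)
  read a, top Z: go to s2, push YZ → (s2, a, YZ)
  read a, top Y: go to s4, push X → (s4, ε, XZ)
  ε-move, top X: go to s4, push ε → (s4, ε, Z)
All input consumed; M is in state s4.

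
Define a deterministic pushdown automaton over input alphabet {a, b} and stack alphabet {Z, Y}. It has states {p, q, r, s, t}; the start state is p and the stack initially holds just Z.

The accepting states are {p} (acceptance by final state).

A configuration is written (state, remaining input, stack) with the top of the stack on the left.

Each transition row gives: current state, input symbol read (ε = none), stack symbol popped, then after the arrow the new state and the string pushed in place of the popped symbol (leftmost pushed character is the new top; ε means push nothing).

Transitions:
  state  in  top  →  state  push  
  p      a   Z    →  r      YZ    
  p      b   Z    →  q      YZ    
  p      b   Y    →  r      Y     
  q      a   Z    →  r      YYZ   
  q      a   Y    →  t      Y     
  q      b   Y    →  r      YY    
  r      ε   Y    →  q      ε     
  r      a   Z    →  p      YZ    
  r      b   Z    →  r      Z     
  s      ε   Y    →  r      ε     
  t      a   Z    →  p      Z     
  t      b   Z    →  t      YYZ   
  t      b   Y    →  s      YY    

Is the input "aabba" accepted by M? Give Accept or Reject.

(p, aabba, Z) ⊢ (r, abba, YZ) ⊢ (q, abba, Z) ⊢ (r, bba, YYZ) ⊢ (q, bba, YZ) ⊢ (r, ba, YYZ) ⊢ (q, ba, YZ) ⊢ (r, a, YYZ) ⊢ (q, a, YZ) ⊢ (t, ε, YZ)
All input consumed; state t ∉ F and no further ε-move applies.

Reject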